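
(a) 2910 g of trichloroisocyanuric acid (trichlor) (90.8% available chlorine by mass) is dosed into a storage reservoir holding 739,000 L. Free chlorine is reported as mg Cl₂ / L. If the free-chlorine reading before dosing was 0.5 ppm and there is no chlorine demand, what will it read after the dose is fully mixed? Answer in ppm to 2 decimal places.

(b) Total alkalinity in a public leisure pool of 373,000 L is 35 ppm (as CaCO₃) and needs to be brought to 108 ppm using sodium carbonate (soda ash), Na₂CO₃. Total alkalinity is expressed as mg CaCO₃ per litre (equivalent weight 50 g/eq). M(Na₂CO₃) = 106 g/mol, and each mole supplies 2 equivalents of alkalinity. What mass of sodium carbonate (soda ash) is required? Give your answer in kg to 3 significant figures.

(a) 4.08 ppm; (b) 28.9 kg

(a) Available chlorine delivered: 2910 g × 0.908 = 2642 g as Cl₂.
(a) Concentration rise: 2642 g / 739,000 L = 3.575 mg/L = 3.58 ppm.
(a) Final FC: 0.5 + 3.58 = 4.08 ppm.

(b) Alkalinity to add: (108 − 35) = 73 mg/L as CaCO₃ × 373,000 L = 27,230 g as CaCO₃.
(b) Equivalents: 27,230 g ÷ 50 g/eq = 544.6 eq.
(b) Each mole of Na₂CO₃ supplies 2 eq, so 544.6 / 2 = 272.3 mol.
(b) Mass: 272.3 mol × 106 g/mol = 28,860 g.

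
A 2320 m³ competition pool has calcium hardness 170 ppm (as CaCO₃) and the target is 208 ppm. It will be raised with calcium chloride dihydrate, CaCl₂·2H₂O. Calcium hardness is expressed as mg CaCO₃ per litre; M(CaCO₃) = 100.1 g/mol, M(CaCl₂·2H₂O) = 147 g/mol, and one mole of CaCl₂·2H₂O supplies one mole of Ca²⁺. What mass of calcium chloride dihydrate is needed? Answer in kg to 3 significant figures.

129 kg

Volume: 2320 m³ = 2,320,000 L.
Hardness to add: (208 − 170) = 38 mg/L as CaCO₃ × 2,320,000 L = 88,160 g as CaCO₃.
Moles of Ca²⁺ (1 mol Ca²⁺ ≡ 1 mol CaCO₃): 88,160 / 100.1 g/mol = 880.7 mol.
Mass of CaCl₂·2H₂O: 880.7 × 147 = 129,500 g.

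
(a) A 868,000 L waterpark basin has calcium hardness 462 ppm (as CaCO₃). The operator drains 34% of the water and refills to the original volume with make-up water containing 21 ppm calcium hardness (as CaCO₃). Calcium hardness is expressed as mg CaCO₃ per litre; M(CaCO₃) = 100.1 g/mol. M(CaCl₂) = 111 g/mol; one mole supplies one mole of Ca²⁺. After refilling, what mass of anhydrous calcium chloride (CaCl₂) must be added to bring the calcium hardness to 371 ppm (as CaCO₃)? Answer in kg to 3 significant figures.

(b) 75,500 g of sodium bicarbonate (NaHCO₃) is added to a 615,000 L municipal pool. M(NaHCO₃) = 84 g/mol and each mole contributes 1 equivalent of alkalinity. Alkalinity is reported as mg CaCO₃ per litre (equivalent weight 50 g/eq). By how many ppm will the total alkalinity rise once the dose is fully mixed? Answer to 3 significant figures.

(a) 56.7 kg; (b) 73.1 ppm

(a) After draining 34% and refilling: 462 × 0.66 + 21 × 0.34 = 312.06 ppm.
(a) Deficit to target: 371 − 312.06 = 58.94 mg/L.
(a) As CaCO₃: 58.94 mg/L × 868,000 L = 51,160 g; ÷ 100.1 = 511.1 mol Ca²⁺.
(a) Mass: 511.1 × 111 = 56,730 g.

(b) Moles of NaHCO₃: 75,500 g ÷ 84 g/mol = 898.8 mol → 898.8 eq of alkalinity.
(b) As CaCO₃: 898.8 eq × 50 g/eq = 44,940 g.
(b) Rise: 44,940 g / 615,000 L × 1000 = 73.07 mg/L.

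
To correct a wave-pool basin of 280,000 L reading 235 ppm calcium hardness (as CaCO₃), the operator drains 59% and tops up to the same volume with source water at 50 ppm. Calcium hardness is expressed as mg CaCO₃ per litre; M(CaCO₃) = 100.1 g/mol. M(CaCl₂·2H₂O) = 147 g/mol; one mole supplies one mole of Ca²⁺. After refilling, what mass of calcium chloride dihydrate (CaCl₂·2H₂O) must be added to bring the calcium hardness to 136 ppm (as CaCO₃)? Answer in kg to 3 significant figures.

After draining 59% and refilling: 235 × 0.41 + 50 × 0.59 = 125.85 ppm.
Deficit to target: 136 − 125.85 = 10.15 mg/L.
As CaCO₃: 10.15 mg/L × 280,000 L = 2842 g; ÷ 100.1 = 28.39 mol Ca²⁺.
Mass: 28.39 × 147 = 4174 g.

4.17 kg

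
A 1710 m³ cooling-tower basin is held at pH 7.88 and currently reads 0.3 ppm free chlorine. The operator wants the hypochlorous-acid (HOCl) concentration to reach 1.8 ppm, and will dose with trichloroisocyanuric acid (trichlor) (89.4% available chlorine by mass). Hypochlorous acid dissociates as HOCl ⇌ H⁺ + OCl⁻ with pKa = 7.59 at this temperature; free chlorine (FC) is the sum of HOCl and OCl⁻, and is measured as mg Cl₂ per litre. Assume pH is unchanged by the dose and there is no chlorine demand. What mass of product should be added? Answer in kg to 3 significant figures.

9.58 kg

Volume: 1710 m³ = 1,710,000 L.
[OCl⁻]/[HOCl] = 10^(pH − pKa) = 10^(7.88 − 7.59) = 1.95; fraction as HOCl = 1/(1 + 1.95) = 0.339.
Free chlorine required for 1.8 ppm HOCl: 1.8 / 0.339 = 5.31 ppm.
FC to add: 5.31 − 0.3 = 5.01 mg/L as Cl₂.
Cl₂ equivalent: 5.01 mg/L × 1,710,000 L = 8567 g.
Product at 89.4% available Cl: 8567 / 0.894 = 9582 g.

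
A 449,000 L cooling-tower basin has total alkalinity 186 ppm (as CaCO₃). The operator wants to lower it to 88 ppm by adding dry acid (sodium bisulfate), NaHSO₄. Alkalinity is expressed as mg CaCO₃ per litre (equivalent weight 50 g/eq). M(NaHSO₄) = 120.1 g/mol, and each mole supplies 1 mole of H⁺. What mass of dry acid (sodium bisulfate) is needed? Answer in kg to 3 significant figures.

Alkalinity to neutralize: (186 − 88) = 98 mg/L as CaCO₃ × 449,000 L = 44,000 g as CaCO₃.
Equivalents of H⁺ required: 44,000 ÷ 50 g/eq = 880 eq = 880 mol NaHSO₄.
Mass of NaHSO₄: 880 × 120.1 = 105,700 g.

106 kg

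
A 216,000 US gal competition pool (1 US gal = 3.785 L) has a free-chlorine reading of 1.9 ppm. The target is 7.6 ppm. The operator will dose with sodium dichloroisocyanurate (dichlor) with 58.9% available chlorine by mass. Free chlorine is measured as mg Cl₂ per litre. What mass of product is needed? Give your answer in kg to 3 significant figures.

Volume: 216,000 US gal × 3.785 L/gal = 817,560 L.
Chlorine deficit: 7.6 − 1.9 = 5.7 ppm = 5.7 mg/L as Cl₂.
Cl₂ equivalent needed: 5.7 mg/L × 817,560 L = 4,660,000 mg = 4660 g.
Product at 58.9% available chlorine: 4660 / 0.589 = 7912 g.

7.91 kg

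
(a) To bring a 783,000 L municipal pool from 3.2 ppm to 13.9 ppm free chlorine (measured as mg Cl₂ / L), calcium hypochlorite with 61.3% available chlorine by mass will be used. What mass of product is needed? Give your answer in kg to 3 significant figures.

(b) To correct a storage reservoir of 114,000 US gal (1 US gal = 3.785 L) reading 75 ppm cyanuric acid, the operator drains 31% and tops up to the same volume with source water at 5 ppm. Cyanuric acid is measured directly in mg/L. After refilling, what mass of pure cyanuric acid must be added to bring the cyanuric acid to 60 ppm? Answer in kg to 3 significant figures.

(a) 13.7 kg; (b) 2.89 kg

(a) Chlorine deficit: 13.9 − 3.2 = 10.7 ppm = 10.7 mg/L as Cl₂.
(a) Cl₂ equivalent needed: 10.7 mg/L × 783,000 L = 8,378,000 mg = 8378 g.
(a) Product at 61.3% available chlorine: 8378 / 0.613 = 13,670 g.

(b) Volume: 114,000 US gal × 3.785 L/gal = 431,490 L.
(b) After draining 31% and refilling: 75 × 0.69 + 5 × 0.31 = 53.3 ppm.
(b) Deficit to target: 60 − 53.3 = 6.7 mg/L.
(b) Mass: 6.7 mg/L × 431,490 L = 2891 g cyanuric acid.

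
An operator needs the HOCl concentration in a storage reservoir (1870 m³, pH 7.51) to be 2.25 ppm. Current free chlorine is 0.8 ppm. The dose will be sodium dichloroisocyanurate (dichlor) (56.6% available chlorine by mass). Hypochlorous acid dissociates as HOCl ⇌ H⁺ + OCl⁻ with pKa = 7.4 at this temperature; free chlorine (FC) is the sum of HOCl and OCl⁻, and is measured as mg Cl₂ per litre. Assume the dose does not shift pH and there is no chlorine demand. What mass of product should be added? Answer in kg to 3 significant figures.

14.4 kg

Volume: 1870 m³ = 1,870,000 L.
[OCl⁻]/[HOCl] = 10^(pH − pKa) = 10^(7.51 − 7.4) = 1.288; fraction as HOCl = 1/(1 + 1.288) = 0.437.
Free chlorine required for 2.25 ppm HOCl: 2.25 / 0.437 = 5.149 ppm.
FC to add: 5.149 − 0.8 = 4.349 mg/L as Cl₂.
Cl₂ equivalent: 4.349 mg/L × 1,870,000 L = 8132 g.
Product at 56.6% available Cl: 8132 / 0.566 = 14,370 g.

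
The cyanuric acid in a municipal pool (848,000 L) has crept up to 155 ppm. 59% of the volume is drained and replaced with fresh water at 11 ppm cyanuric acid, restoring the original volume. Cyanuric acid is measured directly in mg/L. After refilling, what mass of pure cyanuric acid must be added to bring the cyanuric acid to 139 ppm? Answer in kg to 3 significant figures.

After draining 59% and refilling: 155 × 0.41 + 11 × 0.59 = 70.04 ppm.
Deficit to target: 139 − 70.04 = 68.96 mg/L.
Mass: 68.96 mg/L × 848,000 L = 58,480 g cyanuric acid.

58.5 kg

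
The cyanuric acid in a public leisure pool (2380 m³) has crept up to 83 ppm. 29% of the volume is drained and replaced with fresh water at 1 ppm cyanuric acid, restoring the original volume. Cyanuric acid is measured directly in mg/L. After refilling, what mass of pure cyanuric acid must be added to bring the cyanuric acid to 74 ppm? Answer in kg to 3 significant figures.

35.2 kg

Volume: 2380 m³ = 2,380,000 L.
After draining 29% and refilling: 83 × 0.71 + 1 × 0.29 = 59.22 ppm.
Deficit to target: 74 − 59.22 = 14.78 mg/L.
Mass: 14.78 mg/L × 2,380,000 L = 35,180 g cyanuric acid.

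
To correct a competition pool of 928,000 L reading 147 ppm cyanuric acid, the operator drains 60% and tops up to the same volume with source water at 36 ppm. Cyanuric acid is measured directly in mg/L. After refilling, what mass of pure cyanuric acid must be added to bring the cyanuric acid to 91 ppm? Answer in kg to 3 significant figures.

After draining 60% and refilling: 147 × 0.40 + 36 × 0.60 = 80.4 ppm.
Deficit to target: 91 − 80.4 = 10.6 mg/L.
Mass: 10.6 mg/L × 928,000 L = 9837 g cyanuric acid.

9.84 kg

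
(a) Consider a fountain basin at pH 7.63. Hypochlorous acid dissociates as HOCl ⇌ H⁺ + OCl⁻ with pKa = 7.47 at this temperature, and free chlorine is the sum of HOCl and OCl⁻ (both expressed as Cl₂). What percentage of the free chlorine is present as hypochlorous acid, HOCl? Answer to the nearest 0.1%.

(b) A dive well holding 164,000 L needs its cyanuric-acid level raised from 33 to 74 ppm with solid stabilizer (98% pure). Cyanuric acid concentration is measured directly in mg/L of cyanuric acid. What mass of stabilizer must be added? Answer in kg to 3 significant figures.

(a) [OCl⁻]/[HOCl] = 10^(pH − pKa) = 10^(7.63 − 7.47) = 10^0.16 = 1.445.
(a) Fraction as HOCl = 1 / (1 + 1.445) = 0.4089.

(b) CYA to add: (74 − 33) = 41 mg/L × 164,000 L = 6724 g cyanuric acid.
(b) At 98% purity: 6724 / 0.98 = 6861 g product.

(a) 40.9%; (b) 6.86 kg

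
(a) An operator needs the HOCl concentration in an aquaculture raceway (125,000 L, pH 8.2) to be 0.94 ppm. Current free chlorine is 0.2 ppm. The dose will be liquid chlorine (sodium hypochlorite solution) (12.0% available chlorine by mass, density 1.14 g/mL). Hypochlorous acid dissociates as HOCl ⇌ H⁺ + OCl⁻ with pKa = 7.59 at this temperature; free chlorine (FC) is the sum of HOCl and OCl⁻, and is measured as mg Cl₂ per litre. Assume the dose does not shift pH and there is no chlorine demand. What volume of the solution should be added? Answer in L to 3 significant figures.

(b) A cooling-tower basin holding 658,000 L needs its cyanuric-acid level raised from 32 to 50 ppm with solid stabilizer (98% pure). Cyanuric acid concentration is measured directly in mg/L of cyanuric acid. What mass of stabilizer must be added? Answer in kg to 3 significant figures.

(a) [OCl⁻]/[HOCl] = 10^(pH − pKa) = 10^(8.2 − 7.59) = 4.074; fraction as HOCl = 1/(1 + 4.074) = 0.1971.
(a) Free chlorine required for 0.94 ppm HOCl: 0.94 / 0.1971 = 4.769 ppm.
(a) FC to add: 4.769 − 0.2 = 4.569 mg/L as Cl₂.
(a) Cl₂ equivalent: 4.569 mg/L × 125,000 L = 571.2 g.
(a) Product at 12.0% available Cl: 571.2 / 0.12 = 4760 g.
(a) Volume: 4760 g ÷ 1.14 g/mL = 4175 mL.

(b) CYA to add: (50 − 32) = 18 mg/L × 658,000 L = 11,840 g cyanuric acid.
(b) At 98% purity: 11,840 / 0.98 = 12,090 g product.

(a) 4.18 L; (b) 12.1 kg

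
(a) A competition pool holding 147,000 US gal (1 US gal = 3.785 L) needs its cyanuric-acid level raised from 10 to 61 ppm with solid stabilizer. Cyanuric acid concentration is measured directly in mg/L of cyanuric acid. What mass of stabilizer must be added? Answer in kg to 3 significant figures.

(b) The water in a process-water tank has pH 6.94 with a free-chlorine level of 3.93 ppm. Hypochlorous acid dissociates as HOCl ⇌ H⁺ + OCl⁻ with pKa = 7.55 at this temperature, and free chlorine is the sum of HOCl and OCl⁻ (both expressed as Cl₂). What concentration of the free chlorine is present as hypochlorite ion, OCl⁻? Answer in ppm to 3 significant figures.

(a) Volume: 147,000 US gal × 3.785 L/gal = 556,395 L.
(a) CYA to add: (61 − 10) = 51 mg/L × 556,395 L = 28,380 g cyanuric acid.

(b) [OCl⁻]/[HOCl] = 10^(pH − pKa) = 10^(6.94 − 7.55) = 10^-0.61 = 0.2455.
(b) Fraction as HOCl = 1 / (1 + 0.2455) = 0.8029.
(b) OCl⁻ = (1 − 0.8029) × 3.93 ppm = 0.7746 ppm.

(a) 28.4 kg; (b) 0.775 ppm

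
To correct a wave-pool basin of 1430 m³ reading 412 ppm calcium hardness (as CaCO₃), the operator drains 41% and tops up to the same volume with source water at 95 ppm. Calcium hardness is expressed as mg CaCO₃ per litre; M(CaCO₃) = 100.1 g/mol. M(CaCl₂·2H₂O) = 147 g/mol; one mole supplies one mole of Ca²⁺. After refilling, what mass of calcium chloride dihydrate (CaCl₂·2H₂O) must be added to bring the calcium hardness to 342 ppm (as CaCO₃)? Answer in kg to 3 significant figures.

126 kg

Volume: 1430 m³ = 1,430,000 L.
After draining 41% and refilling: 412 × 0.59 + 95 × 0.41 = 282.03 ppm.
Deficit to target: 342 − 282.03 = 59.97 mg/L.
As CaCO₃: 59.97 mg/L × 1,430,000 L = 85,760 g; ÷ 100.1 = 856.7 mol Ca²⁺.
Mass: 856.7 × 147 = 125,900 g.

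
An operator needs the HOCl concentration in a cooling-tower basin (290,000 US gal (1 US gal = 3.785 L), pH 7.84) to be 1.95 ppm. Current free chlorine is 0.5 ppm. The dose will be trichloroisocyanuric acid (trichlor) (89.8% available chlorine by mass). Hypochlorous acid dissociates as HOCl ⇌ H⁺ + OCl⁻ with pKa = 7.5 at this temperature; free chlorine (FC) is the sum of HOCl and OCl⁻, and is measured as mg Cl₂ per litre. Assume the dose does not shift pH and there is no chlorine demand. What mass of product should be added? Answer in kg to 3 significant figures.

6.99 kg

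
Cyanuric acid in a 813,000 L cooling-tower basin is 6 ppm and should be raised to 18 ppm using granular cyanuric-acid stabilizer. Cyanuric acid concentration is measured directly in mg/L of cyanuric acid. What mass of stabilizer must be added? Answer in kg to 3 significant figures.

CYA to add: (18 − 6) = 12 mg/L × 813,000 L = 9756 g cyanuric acid.

9.76 kg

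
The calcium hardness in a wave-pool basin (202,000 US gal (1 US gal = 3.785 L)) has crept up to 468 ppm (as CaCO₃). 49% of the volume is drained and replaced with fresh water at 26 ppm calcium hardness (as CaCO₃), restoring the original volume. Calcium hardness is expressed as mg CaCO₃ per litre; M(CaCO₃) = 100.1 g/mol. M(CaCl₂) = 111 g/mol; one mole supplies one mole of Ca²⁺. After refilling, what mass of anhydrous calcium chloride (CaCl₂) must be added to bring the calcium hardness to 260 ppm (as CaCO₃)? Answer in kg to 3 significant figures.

7.27 kg

Volume: 202,000 US gal × 3.785 L/gal = 764,570 L.
After draining 49% and refilling: 468 × 0.51 + 26 × 0.49 = 251.42 ppm.
Deficit to target: 260 − 251.42 = 8.58 mg/L.
As CaCO₃: 8.58 mg/L × 764,570 L = 6560 g; ÷ 100.1 = 65.53 mol Ca²⁺.
Mass: 65.53 × 111 = 7274 g.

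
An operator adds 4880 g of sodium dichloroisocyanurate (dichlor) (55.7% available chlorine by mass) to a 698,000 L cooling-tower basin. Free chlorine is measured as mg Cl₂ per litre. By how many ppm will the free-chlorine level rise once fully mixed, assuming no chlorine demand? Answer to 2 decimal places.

Available chlorine delivered: 4880 g × 0.557 = 2718 g as Cl₂.
Concentration rise: 2718 g / 698,000 L = 3.894 mg/L = 3.89 ppm.

3.89 ppm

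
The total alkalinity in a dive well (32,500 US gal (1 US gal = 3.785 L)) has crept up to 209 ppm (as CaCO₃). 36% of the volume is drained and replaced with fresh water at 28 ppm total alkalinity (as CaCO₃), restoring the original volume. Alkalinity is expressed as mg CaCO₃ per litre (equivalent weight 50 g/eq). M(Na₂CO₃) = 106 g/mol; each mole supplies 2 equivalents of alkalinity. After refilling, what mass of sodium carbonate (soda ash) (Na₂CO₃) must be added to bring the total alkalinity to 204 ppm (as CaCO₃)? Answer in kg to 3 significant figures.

Volume: 32,500 US gal × 3.785 L/gal = 123,012 L.
After draining 36% and refilling: 209 × 0.64 + 28 × 0.36 = 143.84 ppm.
Deficit to target: 204 − 143.84 = 60.16 mg/L.
As CaCO₃: 60.16 mg/L × 123,012 L = 7400 g; ÷ 50 g/eq ÷ 2 = 74 mol Na₂CO₃.
Mass: 74 × 106 = 7844 g.

7.84 kg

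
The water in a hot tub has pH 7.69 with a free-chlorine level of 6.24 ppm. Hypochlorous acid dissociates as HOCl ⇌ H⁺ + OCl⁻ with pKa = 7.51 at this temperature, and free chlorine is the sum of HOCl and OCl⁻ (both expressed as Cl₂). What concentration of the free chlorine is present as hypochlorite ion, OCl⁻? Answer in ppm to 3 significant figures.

[OCl⁻]/[HOCl] = 10^(pH − pKa) = 10^(7.69 − 7.51) = 10^0.18 = 1.514.
Fraction as HOCl = 1 / (1 + 1.514) = 0.3978.
OCl⁻ = (1 − 0.3978) × 6.24 ppm = 3.757 ppm.

3.76 ppm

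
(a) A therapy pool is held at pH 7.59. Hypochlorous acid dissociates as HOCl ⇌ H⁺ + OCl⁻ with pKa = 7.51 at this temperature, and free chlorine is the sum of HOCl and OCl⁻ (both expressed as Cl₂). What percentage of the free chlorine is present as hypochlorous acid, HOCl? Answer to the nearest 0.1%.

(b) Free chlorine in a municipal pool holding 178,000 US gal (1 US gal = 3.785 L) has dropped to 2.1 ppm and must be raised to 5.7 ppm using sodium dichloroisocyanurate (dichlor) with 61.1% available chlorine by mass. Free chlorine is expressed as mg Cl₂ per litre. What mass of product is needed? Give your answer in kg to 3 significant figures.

(a) 45.4%; (b) 3.97 kg

(a) [OCl⁻]/[HOCl] = 10^(pH − pKa) = 10^(7.59 − 7.51) = 10^0.08 = 1.202.
(a) Fraction as HOCl = 1 / (1 + 1.202) = 0.4541.

(b) Volume: 178,000 US gal × 3.785 L/gal = 673,730 L.
(b) Chlorine deficit: 5.7 − 2.1 = 3.6 ppm = 3.6 mg/L as Cl₂.
(b) Cl₂ equivalent needed: 3.6 mg/L × 673,730 L = 2,425,000 mg = 2425 g.
(b) Product at 61.1% available chlorine: 2425 / 0.611 = 3970 g.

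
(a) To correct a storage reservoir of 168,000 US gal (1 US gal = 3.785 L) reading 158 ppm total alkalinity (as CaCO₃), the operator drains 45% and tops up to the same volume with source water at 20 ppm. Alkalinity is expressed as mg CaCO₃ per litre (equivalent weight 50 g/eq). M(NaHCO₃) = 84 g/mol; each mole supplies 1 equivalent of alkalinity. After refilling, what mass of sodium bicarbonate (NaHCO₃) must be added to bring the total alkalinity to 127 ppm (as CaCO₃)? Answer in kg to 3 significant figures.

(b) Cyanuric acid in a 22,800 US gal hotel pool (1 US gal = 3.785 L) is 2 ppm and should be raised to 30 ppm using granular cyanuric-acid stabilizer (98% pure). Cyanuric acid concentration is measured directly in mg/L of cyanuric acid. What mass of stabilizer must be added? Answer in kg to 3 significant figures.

(a) 33.2 kg; (b) 2.47 kg

(a) Volume: 168,000 US gal × 3.785 L/gal = 635,880 L.
(a) After draining 45% and refilling: 158 × 0.55 + 20 × 0.45 = 95.9 ppm.
(a) Deficit to target: 127 − 95.9 = 31.1 mg/L.
(a) As CaCO₃: 31.1 mg/L × 635,880 L = 19,780 g; ÷ 50 g/eq ÷ 1 = 395.5 mol NaHCO₃.
(a) Mass: 395.5 × 84 = 33,220 g.

(b) Volume: 22,800 US gal × 3.785 L/gal = 86,298 L.
(b) CYA to add: (30 − 2) = 28 mg/L × 86,298 L = 2416 g cyanuric acid.
(b) At 98% purity: 2416 / 0.98 = 2466 g product.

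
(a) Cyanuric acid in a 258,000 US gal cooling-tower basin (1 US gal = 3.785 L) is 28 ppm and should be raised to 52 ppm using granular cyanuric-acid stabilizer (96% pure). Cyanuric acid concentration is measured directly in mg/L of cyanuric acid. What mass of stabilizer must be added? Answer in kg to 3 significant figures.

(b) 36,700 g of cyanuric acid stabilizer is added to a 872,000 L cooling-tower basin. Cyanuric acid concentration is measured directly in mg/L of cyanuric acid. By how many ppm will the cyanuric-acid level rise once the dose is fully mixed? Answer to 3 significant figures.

(a) Volume: 258,000 US gal × 3.785 L/gal = 976,530 L.
(a) CYA to add: (52 − 28) = 24 mg/L × 976,530 L = 23,440 g cyanuric acid.
(a) At 96% purity: 23,440 / 0.96 = 24,410 g product.

(b) Rise: 36,700 g / 872,000 L × 1000 = 42.09 mg/L.

(a) 24.4 kg; (b) 42.1 ppm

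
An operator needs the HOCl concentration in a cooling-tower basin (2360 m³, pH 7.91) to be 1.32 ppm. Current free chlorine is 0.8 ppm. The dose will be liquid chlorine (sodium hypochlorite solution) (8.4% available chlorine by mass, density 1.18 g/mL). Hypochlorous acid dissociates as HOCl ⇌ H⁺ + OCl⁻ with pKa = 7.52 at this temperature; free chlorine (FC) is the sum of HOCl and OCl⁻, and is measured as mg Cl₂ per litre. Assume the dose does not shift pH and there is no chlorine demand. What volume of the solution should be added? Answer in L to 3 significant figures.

89.5 L

Volume: 2360 m³ = 2,360,000 L.
[OCl⁻]/[HOCl] = 10^(pH − pKa) = 10^(7.91 − 7.52) = 2.455; fraction as HOCl = 1/(1 + 2.455) = 0.2895.
Free chlorine required for 1.32 ppm HOCl: 1.32 / 0.2895 = 4.56 ppm.
FC to add: 4.56 − 0.8 = 3.76 mg/L as Cl₂.
Cl₂ equivalent: 3.76 mg/L × 2,360,000 L = 8874 g.
Product at 8.4% available Cl: 8874 / 0.084 = 105,600 g.
Volume: 105,600 g ÷ 1.18 g/mL = 89,530 mL.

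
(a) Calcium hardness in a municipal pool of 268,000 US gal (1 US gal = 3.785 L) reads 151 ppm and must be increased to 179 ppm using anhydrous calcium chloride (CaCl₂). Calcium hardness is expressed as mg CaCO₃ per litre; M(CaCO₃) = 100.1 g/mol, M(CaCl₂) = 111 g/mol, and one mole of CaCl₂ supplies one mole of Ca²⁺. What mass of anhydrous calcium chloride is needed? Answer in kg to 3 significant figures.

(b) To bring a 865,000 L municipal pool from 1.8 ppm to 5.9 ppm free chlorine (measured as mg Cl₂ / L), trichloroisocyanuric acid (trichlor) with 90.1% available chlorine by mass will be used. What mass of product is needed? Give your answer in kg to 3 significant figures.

(a) 31.5 kg; (b) 3.94 kg

(a) Volume: 268,000 US gal × 3.785 L/gal = 1,014,380 L.
(a) Hardness to add: (179 − 151) = 28 mg/L as CaCO₃ × 1,014,380 L = 28,400 g as CaCO₃.
(a) Moles of Ca²⁺ (1 mol Ca²⁺ ≡ 1 mol CaCO₃): 28,400 / 100.1 g/mol = 283.7 mol.
(a) Mass of CaCl₂: 283.7 × 111 = 31,500 g.

(b) Chlorine deficit: 5.9 − 1.8 = 4.1 ppm = 4.1 mg/L as Cl₂.
(b) Cl₂ equivalent needed: 4.1 mg/L × 865,000 L = 3,546,000 mg = 3546 g.
(b) Product at 90.1% available chlorine: 3546 / 0.901 = 3936 g.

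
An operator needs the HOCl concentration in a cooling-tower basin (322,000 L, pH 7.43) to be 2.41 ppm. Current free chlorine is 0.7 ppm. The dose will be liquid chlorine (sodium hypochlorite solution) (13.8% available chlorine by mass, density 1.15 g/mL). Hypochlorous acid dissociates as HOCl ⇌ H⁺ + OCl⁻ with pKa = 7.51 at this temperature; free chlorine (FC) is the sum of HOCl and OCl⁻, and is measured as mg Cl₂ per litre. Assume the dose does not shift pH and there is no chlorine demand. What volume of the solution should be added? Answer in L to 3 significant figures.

7.54 L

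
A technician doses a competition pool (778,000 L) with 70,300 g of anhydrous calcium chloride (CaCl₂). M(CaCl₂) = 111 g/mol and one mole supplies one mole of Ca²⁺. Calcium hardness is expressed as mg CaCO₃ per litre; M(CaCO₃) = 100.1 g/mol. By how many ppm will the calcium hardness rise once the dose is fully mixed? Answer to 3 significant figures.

81.5 ppm

Moles of Ca²⁺: 70,300 g ÷ 111 g/mol = 633.3 mol.
As CaCO₃: 633.3 mol × 100.1 g/mol = 63,400 g.
Rise: 63,400 g / 778,000 L × 1000 = 81.49 mg/L.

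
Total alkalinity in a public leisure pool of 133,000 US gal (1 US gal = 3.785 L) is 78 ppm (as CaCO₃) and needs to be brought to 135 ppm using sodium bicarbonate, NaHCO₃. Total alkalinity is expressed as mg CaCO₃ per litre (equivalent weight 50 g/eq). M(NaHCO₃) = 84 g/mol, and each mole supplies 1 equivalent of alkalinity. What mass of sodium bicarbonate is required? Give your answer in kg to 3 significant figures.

48.2 kg

Volume: 133,000 US gal × 3.785 L/gal = 503,405 L.
Alkalinity to add: (135 − 78) = 57 mg/L as CaCO₃ × 503,405 L = 28,690 g as CaCO₃.
Equivalents: 28,690 g ÷ 50 g/eq = 573.9 eq.
NaHCO₃ supplies 1 eq per mole → 573.9 mol.
Mass: 573.9 mol × 84 g/mol = 48,210 g.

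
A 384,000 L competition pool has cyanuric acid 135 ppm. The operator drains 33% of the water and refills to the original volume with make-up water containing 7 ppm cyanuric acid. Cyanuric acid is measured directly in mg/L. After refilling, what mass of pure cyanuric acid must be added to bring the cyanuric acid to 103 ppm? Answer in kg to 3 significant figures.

3.93 kg

After draining 33% and refilling: 135 × 0.67 + 7 × 0.33 = 92.76 ppm.
Deficit to target: 103 − 92.76 = 10.24 mg/L.
Mass: 10.24 mg/L × 384,000 L = 3932 g cyanuric acid.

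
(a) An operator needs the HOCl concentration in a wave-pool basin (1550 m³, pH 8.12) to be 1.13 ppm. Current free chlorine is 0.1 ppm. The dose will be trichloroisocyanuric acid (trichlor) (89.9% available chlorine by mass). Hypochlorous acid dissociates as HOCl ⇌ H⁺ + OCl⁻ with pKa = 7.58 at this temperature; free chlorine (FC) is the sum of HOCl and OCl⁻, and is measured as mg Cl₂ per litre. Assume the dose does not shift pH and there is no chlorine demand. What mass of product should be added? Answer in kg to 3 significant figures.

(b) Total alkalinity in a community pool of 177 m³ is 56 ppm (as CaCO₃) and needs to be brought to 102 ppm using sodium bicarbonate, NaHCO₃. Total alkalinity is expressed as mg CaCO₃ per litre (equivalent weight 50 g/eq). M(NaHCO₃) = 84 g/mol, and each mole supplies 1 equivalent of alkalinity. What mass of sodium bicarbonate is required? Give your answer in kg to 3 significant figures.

(a) 8.53 kg; (b) 13.7 kg

(a) Volume: 1550 m³ = 1,550,000 L.
(a) [OCl⁻]/[HOCl] = 10^(pH − pKa) = 10^(8.12 − 7.58) = 3.467; fraction as HOCl = 1/(1 + 3.467) = 0.2238.
(a) Free chlorine required for 1.13 ppm HOCl: 1.13 / 0.2238 = 5.048 ppm.
(a) FC to add: 5.048 − 0.1 = 4.948 mg/L as Cl₂.
(a) Cl₂ equivalent: 4.948 mg/L × 1,550,000 L = 7670 g.
(a) Product at 89.9% available Cl: 7670 / 0.899 = 8531 g.

(b) Volume: 177 m³ = 177,000 L.
(b) Alkalinity to add: (102 − 56) = 46 mg/L as CaCO₃ × 177,000 L = 8142 g as CaCO₃.
(b) Equivalents: 8142 g ÷ 50 g/eq = 162.8 eq.
(b) NaHCO₃ supplies 1 eq per mole → 162.8 mol.
(b) Mass: 162.8 mol × 84 g/mol = 13,680 g.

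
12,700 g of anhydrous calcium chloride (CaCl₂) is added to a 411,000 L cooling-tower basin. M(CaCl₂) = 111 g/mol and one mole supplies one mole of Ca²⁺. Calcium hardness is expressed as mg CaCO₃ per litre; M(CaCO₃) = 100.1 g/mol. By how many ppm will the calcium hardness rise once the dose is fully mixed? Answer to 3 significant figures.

27.9 ppm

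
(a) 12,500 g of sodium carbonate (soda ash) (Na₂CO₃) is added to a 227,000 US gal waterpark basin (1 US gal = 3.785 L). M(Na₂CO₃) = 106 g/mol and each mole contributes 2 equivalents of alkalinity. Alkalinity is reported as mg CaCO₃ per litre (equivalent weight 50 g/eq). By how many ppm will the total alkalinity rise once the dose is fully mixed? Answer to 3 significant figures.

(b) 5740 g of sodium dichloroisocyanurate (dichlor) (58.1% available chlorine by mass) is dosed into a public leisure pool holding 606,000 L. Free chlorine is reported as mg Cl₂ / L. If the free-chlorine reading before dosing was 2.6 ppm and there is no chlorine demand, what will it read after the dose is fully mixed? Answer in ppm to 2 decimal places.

(a) 13.7 ppm; (b) 8.10 ppm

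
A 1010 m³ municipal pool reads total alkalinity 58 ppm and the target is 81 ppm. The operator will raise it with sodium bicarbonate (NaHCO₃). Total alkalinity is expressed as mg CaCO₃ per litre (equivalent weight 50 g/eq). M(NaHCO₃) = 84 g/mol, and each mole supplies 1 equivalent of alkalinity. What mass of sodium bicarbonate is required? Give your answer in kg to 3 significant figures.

Volume: 1010 m³ = 1,010,000 L.
Alkalinity to add: (81 − 58) = 23 mg/L as CaCO₃ × 1,010,000 L = 23,230 g as CaCO₃.
Equivalents: 23,230 g ÷ 50 g/eq = 464.6 eq.
NaHCO₃ supplies 1 eq per mole → 464.6 mol.
Mass: 464.6 mol × 84 g/mol = 39,030 g.

39.0 kg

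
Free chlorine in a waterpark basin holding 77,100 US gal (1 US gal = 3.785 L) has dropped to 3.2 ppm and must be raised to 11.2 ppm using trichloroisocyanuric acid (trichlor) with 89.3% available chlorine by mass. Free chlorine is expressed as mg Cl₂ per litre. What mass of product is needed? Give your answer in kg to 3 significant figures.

Volume: 77,100 US gal × 3.785 L/gal = 291,824 L.
Chlorine deficit: 11.2 − 3.2 = 8 ppm = 8 mg/L as Cl₂.
Cl₂ equivalent needed: 8 mg/L × 291,824 L = 2,335,000 mg = 2335 g.
Product at 89.3% available chlorine: 2335 / 0.893 = 2614 g.

2.61 kg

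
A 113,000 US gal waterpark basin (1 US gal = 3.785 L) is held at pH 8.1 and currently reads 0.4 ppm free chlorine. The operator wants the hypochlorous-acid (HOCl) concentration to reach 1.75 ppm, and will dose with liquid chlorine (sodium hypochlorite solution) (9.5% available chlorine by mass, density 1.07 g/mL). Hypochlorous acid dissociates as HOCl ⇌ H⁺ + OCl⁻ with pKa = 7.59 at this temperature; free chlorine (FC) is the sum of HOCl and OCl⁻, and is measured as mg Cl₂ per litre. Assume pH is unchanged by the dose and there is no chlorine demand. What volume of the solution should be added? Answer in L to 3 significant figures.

Volume: 113,000 US gal × 3.785 L/gal = 427,705 L.
[OCl⁻]/[HOCl] = 10^(pH − pKa) = 10^(8.1 − 7.59) = 3.236; fraction as HOCl = 1/(1 + 3.236) = 0.2361.
Free chlorine required for 1.75 ppm HOCl: 1.75 / 0.2361 = 7.413 ppm.
FC to add: 7.413 − 0.4 = 7.013 mg/L as Cl₂.
Cl₂ equivalent: 7.013 mg/L × 427,705 L = 2999 g.
Product at 9.5% available Cl: 2999 / 0.095 = 31,570 g.
Volume: 31,570 g ÷ 1.07 g/mL = 29,510 mL.

29.5 L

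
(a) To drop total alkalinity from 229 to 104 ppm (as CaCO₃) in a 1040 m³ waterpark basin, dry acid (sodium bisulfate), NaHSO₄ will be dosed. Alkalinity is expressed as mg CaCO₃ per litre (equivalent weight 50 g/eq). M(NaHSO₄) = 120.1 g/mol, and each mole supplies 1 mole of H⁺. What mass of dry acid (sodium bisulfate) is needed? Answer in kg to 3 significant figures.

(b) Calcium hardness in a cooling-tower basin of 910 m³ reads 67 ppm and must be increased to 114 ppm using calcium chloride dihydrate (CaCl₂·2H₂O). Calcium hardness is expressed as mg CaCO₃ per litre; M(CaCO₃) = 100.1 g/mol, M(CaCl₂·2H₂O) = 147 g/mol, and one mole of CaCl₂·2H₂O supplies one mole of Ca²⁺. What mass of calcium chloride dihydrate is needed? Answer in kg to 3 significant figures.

(a) Volume: 1040 m³ = 1,040,000 L.
(a) Alkalinity to neutralize: (229 − 104) = 125 mg/L as CaCO₃ × 1,040,000 L = 130,000 g as CaCO₃.
(a) Equivalents of H⁺ required: 130,000 ÷ 50 g/eq = 2600 eq = 2600 mol NaHSO₄.
(a) Mass of NaHSO₄: 2600 × 120.1 = 312,300 g.

(b) Volume: 910 m³ = 910,000 L.
(b) Hardness to add: (114 − 67) = 47 mg/L as CaCO₃ × 910,000 L = 42,770 g as CaCO₃.
(b) Moles of Ca²⁺ (1 mol Ca²⁺ ≡ 1 mol CaCO₃): 42,770 / 100.1 g/mol = 427.3 mol.
(b) Mass of CaCl₂·2H₂O: 427.3 × 147 = 62,810 g.

(a) 312 kg; (b) 62.8 kg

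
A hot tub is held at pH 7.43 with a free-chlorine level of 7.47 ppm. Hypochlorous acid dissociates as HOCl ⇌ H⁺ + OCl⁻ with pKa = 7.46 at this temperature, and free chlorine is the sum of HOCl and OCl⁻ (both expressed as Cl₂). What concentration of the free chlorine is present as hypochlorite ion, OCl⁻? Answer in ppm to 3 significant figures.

[OCl⁻]/[HOCl] = 10^(pH − pKa) = 10^(7.43 − 7.46) = 10^-0.03 = 0.9333.
Fraction as HOCl = 1 / (1 + 0.9333) = 0.5173.
OCl⁻ = (1 − 0.5173) × 7.47 ppm = 3.606 ppm.

3.61 ppm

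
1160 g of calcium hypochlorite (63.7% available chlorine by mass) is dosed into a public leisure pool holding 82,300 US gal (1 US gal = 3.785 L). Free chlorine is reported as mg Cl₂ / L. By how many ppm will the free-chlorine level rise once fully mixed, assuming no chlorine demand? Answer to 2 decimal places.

2.37 ppm

Volume: 82,300 US gal × 3.785 L/gal = 311,506 L.
Available chlorine delivered: 1160 g × 0.637 = 738.9 g as Cl₂.
Concentration rise: 738.9 g / 311,506 L = 2.372 mg/L = 2.37 ppm.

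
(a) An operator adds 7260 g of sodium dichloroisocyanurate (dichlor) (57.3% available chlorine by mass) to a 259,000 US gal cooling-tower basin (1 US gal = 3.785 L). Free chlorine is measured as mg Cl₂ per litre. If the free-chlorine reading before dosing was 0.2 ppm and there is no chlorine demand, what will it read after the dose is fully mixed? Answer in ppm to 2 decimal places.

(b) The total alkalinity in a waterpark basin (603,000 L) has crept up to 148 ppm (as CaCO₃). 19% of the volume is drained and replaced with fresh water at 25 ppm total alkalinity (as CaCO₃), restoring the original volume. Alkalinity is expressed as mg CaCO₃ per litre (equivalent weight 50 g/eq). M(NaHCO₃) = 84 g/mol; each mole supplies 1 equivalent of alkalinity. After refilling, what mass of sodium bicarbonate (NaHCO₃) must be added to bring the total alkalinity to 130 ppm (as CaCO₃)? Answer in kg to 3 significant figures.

(a) 4.44 ppm; (b) 5.44 kg

(a) Volume: 259,000 US gal × 3.785 L/gal = 980,315 L.
(a) Available chlorine delivered: 7260 g × 0.573 = 4160 g as Cl₂.
(a) Concentration rise: 4160 g / 980,315 L = 4.244 mg/L = 4.24 ppm.
(a) Final FC: 0.2 + 4.24 = 4.44 ppm.

(b) After draining 19% and refilling: 148 × 0.81 + 25 × 0.19 = 124.63 ppm.
(b) Deficit to target: 130 − 124.63 = 5.37 mg/L.
(b) As CaCO₃: 5.37 mg/L × 603,000 L = 3238 g; ÷ 50 g/eq ÷ 1 = 64.76 mol NaHCO₃.
(b) Mass: 64.76 × 84 = 5440 g.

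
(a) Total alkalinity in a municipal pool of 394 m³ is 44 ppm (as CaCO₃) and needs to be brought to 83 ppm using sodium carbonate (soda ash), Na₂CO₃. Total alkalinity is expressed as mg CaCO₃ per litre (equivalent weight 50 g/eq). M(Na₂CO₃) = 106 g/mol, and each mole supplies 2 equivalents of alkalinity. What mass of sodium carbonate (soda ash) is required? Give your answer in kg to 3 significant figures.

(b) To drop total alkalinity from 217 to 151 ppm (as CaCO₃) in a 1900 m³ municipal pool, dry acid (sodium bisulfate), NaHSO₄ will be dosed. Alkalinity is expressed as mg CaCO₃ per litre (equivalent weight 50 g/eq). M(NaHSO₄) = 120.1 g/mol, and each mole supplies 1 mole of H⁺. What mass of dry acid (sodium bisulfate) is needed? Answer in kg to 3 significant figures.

(a) 16.3 kg; (b) 301 kg

(a) Volume: 394 m³ = 394,000 L.
(a) Alkalinity to add: (83 − 44) = 39 mg/L as CaCO₃ × 394,000 L = 15,370 g as CaCO₃.
(a) Equivalents: 15,370 g ÷ 50 g/eq = 307.3 eq.
(a) Each mole of Na₂CO₃ supplies 2 eq, so 307.3 / 2 = 153.7 mol.
(a) Mass: 153.7 mol × 106 g/mol = 16,290 g.

(b) Volume: 1900 m³ = 1,900,000 L.
(b) Alkalinity to neutralize: (217 − 151) = 66 mg/L as CaCO₃ × 1,900,000 L = 125,400 g as CaCO₃.
(b) Equivalents of H⁺ required: 125,400 ÷ 50 g/eq = 2508 eq = 2508 mol NaHSO₄.
(b) Mass of NaHSO₄: 2508 × 120.1 = 301,200 g.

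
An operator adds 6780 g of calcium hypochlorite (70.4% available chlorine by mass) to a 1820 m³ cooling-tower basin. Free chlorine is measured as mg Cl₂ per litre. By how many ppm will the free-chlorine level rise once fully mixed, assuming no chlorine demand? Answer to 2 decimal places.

Volume: 1820 m³ = 1,820,000 L.
Available chlorine delivered: 6780 g × 0.704 = 4773 g as Cl₂.
Concentration rise: 4773 g / 1,820,000 L = 2.623 mg/L = 2.62 ppm.

2.62 ppm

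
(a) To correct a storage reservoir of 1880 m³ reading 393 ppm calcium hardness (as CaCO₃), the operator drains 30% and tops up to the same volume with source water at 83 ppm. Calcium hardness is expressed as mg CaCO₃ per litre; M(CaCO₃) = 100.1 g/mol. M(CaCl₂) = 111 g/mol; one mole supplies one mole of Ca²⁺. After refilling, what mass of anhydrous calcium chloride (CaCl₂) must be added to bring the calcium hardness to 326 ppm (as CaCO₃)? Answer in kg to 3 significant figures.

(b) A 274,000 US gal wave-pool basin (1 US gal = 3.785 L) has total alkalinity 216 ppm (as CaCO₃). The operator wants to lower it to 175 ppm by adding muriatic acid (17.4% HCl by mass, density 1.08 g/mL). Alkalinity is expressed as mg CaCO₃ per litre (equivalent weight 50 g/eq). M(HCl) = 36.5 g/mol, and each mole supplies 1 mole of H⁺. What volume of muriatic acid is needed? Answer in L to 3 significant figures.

(a) 54.2 kg; (b) 165 L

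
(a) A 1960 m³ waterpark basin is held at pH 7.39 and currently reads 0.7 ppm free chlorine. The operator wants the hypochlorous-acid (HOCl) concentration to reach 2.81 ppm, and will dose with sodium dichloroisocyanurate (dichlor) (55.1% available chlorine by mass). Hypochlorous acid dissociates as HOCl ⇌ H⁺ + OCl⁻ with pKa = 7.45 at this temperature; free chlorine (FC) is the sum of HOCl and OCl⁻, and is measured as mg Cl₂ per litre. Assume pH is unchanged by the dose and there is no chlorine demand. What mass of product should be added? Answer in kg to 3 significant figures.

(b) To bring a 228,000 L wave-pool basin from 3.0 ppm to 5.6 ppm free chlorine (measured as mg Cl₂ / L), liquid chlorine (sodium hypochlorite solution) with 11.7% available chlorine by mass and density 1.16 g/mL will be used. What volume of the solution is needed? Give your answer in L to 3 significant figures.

(a) Volume: 1960 m³ = 1,960,000 L.
(a) [OCl⁻]/[HOCl] = 10^(pH − pKa) = 10^(7.39 − 7.45) = 0.871; fraction as HOCl = 1/(1 + 0.871) = 0.5345.
(a) Free chlorine required for 2.81 ppm HOCl: 2.81 / 0.5345 = 5.257 ppm.
(a) FC to add: 5.257 − 0.7 = 4.557 mg/L as Cl₂.
(a) Cl₂ equivalent: 4.557 mg/L × 1,960,000 L = 8933 g.
(a) Product at 55.1% available Cl: 8933 / 0.551 = 16,210 g.

(b) Chlorine deficit: 5.6 − 3.0 = 2.6 ppm = 2.6 mg/L as Cl₂.
(b) Cl₂ equivalent needed: 2.6 mg/L × 228,000 L = 592,800 mg = 592.8 g.
(b) Product at 11.7% available chlorine: 592.8 / 0.117 = 5067 g.
(b) Volume at density 1.16 g/mL: 5067 g ÷ 1.16 g/mL = 4368 mL.

(a) 16.2 kg; (b) 4.37 L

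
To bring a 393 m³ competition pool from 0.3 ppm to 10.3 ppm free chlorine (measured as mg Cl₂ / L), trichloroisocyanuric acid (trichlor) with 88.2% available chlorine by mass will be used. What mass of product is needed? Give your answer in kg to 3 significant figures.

Volume: 393 m³ = 393,000 L.
Chlorine deficit: 10.3 − 0.3 = 10 ppm = 10 mg/L as Cl₂.
Cl₂ equivalent needed: 10 mg/L × 393,000 L = 3,930,000 mg = 3930 g.
Product at 88.2% available chlorine: 3930 / 0.882 = 4456 g.

4.46 kg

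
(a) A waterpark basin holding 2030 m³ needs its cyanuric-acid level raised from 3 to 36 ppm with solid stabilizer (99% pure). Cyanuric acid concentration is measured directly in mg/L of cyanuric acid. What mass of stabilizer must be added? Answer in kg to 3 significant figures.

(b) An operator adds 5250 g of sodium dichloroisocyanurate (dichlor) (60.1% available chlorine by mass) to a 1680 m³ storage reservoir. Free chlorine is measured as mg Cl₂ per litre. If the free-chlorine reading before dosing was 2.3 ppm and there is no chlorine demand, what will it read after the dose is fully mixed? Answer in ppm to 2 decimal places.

(a) Volume: 2030 m³ = 2,030,000 L.
(a) CYA to add: (36 − 3) = 33 mg/L × 2,030,000 L = 66,990 g cyanuric acid.
(a) At 99% purity: 66,990 / 0.99 = 67,670 g product.

(b) Volume: 1680 m³ = 1,680,000 L.
(b) Available chlorine delivered: 5250 g × 0.601 = 3155 g as Cl₂.
(b) Concentration rise: 3155 g / 1,680,000 L = 1.878 mg/L = 1.88 ppm.
(b) Final FC: 2.3 + 1.88 = 4.18 ppm.

(a) 67.7 kg; (b) 4.18 ppm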